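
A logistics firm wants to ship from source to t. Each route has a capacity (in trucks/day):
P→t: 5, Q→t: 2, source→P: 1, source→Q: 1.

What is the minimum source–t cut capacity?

Max flow = 2 (via 2 augmenting paths).
In the residual at optimum, the set reachable from source is {source}.
Cut edges: source→P (cap 1), source→Q (cap 1). Sum = 2.

2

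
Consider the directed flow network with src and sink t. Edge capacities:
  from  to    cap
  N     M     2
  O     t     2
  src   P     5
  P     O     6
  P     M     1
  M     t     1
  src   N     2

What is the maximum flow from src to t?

Augment src->P->O->t: bottleneck 2. Total 2.
Augment src->P->M->t: bottleneck 1. Total 3.
No augmenting path remains in the residual graph.

3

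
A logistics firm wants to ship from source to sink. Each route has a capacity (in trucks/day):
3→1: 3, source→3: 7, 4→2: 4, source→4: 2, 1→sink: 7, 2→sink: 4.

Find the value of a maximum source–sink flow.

Augment source→3→1→sink: bottleneck 3. Total 3.
Augment source→4→2→sink: bottleneck 2. Total 5.
No augmenting path remains in the residual graph.

5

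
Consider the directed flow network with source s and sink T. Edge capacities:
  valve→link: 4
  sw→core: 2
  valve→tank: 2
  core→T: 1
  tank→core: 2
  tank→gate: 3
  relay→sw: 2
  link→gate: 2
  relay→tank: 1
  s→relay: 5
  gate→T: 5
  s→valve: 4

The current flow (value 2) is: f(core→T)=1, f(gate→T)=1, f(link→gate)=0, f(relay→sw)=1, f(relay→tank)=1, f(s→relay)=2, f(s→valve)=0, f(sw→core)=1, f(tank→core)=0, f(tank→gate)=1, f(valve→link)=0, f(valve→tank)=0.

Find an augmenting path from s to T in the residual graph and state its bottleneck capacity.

s→valve→tank→gate→T, bottleneck 2

Residual along s→valve→tank→gate→T: s→valve: 4, valve→tank: 2, tank→gate: 2, gate→T: 4.
Bottleneck = min = 2.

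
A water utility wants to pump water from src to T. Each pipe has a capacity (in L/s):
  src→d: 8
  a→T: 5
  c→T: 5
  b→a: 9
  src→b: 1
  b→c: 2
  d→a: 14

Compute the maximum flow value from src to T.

Augment src→b→c→T: bottleneck 1. Total 1.
Augment src→d→a→T: bottleneck 5. Total 6.
No augmenting path remains in the residual graph.

6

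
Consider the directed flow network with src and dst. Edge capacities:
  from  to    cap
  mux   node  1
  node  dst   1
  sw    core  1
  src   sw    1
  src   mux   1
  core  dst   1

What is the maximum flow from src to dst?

Augment src->sw->core->dst: bottleneck 1. Total 1.
Augment src->mux->node->dst: bottleneck 1. Total 2.
No augmenting path remains in the residual graph.

2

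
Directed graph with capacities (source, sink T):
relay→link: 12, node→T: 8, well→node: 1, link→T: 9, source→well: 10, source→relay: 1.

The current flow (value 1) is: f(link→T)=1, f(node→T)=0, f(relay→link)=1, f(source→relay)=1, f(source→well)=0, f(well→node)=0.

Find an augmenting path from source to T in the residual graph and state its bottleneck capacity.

source→well→node→T, bottleneck 1

Residual along source→well→node→T: source→well: 10, well→node: 1, node→T: 8.
Bottleneck = min = 1.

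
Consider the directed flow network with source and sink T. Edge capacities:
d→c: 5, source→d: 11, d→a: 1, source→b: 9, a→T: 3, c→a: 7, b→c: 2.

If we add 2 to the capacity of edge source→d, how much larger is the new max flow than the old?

0

Original max flow = 3.
Edge source→d does not cross the min cut (source side {a, b, c, d, source}), so extra capacity there cannot help.
New max flow = 3. Increase = 0.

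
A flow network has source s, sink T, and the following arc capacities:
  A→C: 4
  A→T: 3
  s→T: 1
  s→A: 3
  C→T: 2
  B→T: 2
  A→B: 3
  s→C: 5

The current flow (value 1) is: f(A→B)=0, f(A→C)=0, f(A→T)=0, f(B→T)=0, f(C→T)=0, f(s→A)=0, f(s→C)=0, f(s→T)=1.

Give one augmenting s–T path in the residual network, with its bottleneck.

s→A→T, bottleneck 3

Residual along s→A→T: s→A: 3, A→T: 3.
Bottleneck = min = 3.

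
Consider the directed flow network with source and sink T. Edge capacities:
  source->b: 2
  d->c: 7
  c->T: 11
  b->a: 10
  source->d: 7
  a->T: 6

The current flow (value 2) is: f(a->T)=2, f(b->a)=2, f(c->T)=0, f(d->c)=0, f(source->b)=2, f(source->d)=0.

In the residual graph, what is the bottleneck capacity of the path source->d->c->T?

Residual capacities along the path: source->d: 7, d->c: 7, c->T: 11.
Minimum is 7.

7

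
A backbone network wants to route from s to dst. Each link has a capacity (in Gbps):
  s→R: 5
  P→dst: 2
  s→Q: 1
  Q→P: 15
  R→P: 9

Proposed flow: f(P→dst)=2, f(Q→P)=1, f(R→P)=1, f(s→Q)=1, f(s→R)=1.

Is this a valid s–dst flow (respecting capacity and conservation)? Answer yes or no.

Yes

Every edge has 0 ≤ f(e) ≤ cap(e).
At each intermediate node, inflow equals outflow.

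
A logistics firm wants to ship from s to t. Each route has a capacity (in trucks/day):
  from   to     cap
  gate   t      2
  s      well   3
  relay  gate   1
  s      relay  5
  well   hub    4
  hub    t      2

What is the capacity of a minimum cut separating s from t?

3

Max flow = 3 (via 2 augmenting paths).
In the residual at optimum, the set reachable from s is {hub, relay, s, well}.
Cut edges: relay->gate (cap 1), hub->t (cap 2). Sum = 3.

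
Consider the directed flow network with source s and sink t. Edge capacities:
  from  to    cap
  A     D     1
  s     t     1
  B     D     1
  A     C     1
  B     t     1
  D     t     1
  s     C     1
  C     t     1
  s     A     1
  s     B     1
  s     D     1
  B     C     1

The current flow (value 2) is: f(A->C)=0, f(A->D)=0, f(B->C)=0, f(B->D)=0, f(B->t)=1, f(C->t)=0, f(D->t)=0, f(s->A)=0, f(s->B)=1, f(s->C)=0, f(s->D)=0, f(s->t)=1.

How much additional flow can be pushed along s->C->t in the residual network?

1

Residual capacities along the path: s->C: 1, C->t: 1.
Minimum is 1.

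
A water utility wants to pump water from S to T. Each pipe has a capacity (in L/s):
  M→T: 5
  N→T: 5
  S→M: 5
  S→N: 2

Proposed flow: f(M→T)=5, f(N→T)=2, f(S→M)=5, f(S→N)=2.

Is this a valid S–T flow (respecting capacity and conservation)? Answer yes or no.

Every edge has 0 ≤ f(e) ≤ cap(e).
At each intermediate node, inflow equals outflow.

Yes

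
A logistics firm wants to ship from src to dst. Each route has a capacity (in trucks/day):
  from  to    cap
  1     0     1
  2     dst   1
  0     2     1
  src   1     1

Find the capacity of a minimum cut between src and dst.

1

Max flow = 1 (via 1 augmenting path).
In the residual at optimum, the set reachable from src is {src}.
Cut edges: src->1 (cap 1). Sum = 1.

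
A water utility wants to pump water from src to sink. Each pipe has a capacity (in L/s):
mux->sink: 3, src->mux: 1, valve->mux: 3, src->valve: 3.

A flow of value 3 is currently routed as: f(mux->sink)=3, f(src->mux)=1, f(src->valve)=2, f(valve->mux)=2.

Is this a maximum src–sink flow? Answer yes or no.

Residual reachable from src: {mux, src, valve}; sink is not reachable.
Saturated cut: mux->sink with total capacity 3 = current flow value. Flow is maximum.

Yes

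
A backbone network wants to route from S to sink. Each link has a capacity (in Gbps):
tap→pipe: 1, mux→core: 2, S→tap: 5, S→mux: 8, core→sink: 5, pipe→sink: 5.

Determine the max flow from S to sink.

3

Augment S→mux→core→sink: bottleneck 2. Total 2.
Augment S→tap→pipe→sink: bottleneck 1. Total 3.
No augmenting path remains in the residual graph.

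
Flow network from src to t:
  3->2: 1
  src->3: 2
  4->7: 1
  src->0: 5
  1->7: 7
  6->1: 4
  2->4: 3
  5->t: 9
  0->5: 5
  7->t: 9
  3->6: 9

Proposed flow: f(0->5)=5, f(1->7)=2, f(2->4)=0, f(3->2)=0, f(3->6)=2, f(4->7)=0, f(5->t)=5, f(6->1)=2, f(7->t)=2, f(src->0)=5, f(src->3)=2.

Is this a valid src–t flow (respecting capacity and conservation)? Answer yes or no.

Every edge has 0 ≤ f(e) ≤ cap(e).
At each intermediate node, inflow equals outflow.

Yes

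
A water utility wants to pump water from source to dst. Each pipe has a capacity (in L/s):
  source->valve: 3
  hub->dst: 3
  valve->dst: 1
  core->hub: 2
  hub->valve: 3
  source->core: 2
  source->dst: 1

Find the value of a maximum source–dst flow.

4

Augment source->dst: bottleneck 1. Total 1.
Augment source->valve->dst: bottleneck 1. Total 2.
Augment source->core->hub->dst: bottleneck 2. Total 4.
No augmenting path remains in the residual graph.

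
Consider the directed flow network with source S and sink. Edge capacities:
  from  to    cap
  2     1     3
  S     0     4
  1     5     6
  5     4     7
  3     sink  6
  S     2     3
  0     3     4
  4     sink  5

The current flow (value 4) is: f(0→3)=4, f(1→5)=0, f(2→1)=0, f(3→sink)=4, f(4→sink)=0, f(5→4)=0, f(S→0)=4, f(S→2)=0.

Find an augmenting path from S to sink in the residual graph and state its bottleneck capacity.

S→2→1→5→4→sink, bottleneck 3

Residual along S→2→1→5→4→sink: S→2: 3, 2→1: 3, 1→5: 6, 5→4: 7, 4→sink: 5.
Bottleneck = min = 3.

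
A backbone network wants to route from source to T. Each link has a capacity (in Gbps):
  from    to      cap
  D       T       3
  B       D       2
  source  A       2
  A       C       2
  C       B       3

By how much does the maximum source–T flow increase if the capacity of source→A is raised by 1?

Original max flow = 2.
Even with extra capacity on source→A, another cut of capacity 2 remains binding.
New max flow = 2. Increase = 0.

0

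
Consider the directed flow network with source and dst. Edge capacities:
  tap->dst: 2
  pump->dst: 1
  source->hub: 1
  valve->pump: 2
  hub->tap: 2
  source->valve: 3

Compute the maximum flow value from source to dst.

Augment source->valve->pump->dst: bottleneck 1. Total 1.
Augment source->hub->tap->dst: bottleneck 1. Total 2.
No augmenting path remains in the residual graph.

2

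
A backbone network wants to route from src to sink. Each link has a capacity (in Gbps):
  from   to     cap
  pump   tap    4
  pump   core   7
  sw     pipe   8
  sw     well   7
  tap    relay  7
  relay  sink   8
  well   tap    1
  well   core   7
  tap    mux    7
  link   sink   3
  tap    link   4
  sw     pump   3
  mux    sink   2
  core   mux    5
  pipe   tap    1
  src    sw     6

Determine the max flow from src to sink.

Augment src->sw->pump->tap->link->sink: bottleneck 3. Total 3.
Augment src->sw->pipe->tap->relay->sink: bottleneck 1. Total 4.
Augment src->sw->well->tap->relay->sink: bottleneck 1. Total 5.
Augment src->sw->well->core->mux->sink: bottleneck 1. Total 6.
No augmenting path remains in the residual graph.

6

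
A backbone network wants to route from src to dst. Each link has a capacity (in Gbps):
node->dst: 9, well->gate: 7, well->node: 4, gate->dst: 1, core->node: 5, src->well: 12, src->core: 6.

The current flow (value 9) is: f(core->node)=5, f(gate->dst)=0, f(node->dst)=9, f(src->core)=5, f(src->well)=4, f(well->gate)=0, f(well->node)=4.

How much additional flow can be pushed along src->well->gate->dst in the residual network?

Residual capacities along the path: src->well: 8, well->gate: 7, gate->dst: 1.
Minimum is 1.

1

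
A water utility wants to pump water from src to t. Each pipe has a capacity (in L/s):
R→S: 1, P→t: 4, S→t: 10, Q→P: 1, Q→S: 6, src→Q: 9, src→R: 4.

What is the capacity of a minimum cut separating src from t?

Max flow = 8 (via 3 augmenting paths).
In the residual at optimum, the set reachable from src is {Q, R, src}.
Cut edges: R→S (cap 1), Q→S (cap 6), Q→P (cap 1). Sum = 8.

8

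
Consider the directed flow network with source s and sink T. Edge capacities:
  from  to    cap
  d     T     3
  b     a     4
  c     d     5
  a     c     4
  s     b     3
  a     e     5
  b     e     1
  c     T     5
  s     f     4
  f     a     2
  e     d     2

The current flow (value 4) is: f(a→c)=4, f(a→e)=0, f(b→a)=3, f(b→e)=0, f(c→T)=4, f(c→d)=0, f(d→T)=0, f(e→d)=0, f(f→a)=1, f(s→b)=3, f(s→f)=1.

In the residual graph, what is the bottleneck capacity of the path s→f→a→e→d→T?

1

Residual capacities along the path: s→f: 3, f→a: 1, a→e: 5, e→d: 2, d→T: 3.
Minimum is 1.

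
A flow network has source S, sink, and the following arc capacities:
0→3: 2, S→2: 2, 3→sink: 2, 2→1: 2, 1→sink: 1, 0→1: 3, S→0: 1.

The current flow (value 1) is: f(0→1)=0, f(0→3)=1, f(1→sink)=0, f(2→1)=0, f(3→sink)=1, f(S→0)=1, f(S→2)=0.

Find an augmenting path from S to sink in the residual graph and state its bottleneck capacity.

S→2→1→sink, bottleneck 1

Residual along S→2→1→sink: S→2: 2, 2→1: 2, 1→sink: 1.
Bottleneck = min = 1.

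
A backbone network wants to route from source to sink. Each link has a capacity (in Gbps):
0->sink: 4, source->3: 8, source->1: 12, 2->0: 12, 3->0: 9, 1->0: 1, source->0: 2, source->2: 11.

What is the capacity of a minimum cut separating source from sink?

Max flow = 4 (via 2 augmenting paths).
In the residual at optimum, the set reachable from source is {0, 1, 2, 3, source}.
Cut edges: 0->sink (cap 4). Sum = 4.

4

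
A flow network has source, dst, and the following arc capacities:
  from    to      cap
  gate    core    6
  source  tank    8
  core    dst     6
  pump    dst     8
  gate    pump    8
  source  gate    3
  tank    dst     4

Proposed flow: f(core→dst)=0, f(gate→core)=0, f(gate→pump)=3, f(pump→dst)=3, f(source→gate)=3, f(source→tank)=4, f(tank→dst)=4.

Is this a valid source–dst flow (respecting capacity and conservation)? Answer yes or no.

Yes

Every edge has 0 ≤ f(e) ≤ cap(e).
At each intermediate node, inflow equals outflow.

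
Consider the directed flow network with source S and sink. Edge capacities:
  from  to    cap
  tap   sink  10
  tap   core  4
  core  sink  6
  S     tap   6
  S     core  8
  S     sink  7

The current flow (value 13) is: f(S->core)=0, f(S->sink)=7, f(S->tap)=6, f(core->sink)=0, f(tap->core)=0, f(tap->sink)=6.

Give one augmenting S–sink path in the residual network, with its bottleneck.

Residual along S->core->sink: S->core: 8, core->sink: 6.
Bottleneck = min = 6.

S->core->sink, bottleneck 6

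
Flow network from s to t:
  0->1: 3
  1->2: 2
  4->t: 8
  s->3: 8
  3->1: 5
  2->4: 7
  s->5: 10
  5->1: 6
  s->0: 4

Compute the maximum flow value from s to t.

Augment s->0->1->2->4->t: bottleneck 2. Total 2.
No augmenting path remains in the residual graph.

2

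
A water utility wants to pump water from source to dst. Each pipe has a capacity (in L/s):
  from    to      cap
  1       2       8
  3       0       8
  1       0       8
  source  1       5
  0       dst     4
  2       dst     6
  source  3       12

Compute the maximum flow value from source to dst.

Augment source→3→0→dst: bottleneck 4. Total 4.
Augment source→1→2→dst: bottleneck 5. Total 9.
No augmenting path remains in the residual graph.

9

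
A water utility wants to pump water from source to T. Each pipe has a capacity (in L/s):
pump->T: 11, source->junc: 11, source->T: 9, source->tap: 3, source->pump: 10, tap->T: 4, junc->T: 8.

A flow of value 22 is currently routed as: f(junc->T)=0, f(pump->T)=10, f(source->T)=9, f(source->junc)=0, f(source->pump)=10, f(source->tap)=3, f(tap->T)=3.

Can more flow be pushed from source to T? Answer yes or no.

Yes

Residual path source->junc->T has bottleneck 8 > 0.
Pushing 8 along it raises the flow to 30, so the given flow is not maximum.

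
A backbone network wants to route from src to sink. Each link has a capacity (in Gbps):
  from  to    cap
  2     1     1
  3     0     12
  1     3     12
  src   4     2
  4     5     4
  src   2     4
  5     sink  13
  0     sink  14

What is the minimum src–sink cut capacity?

Max flow = 3 (via 2 augmenting paths).
In the residual at optimum, the set reachable from src is {2, src}.
Cut edges: 2->1 (cap 1), src->4 (cap 2). Sum = 3.

3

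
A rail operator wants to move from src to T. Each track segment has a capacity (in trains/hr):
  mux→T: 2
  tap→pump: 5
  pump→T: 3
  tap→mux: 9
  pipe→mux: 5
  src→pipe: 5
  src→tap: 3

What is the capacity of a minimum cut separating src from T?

5

Max flow = 5 (via 2 augmenting paths).
In the residual at optimum, the set reachable from src is {mux, pipe, src}.
Cut edges: src→tap (cap 3), mux→T (cap 2). Sum = 5.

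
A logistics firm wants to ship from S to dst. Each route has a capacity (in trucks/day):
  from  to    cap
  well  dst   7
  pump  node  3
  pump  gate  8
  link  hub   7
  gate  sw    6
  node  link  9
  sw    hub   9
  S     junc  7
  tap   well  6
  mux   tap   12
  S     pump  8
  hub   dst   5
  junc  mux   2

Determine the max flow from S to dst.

Augment S→pump→gate→sw→hub→dst: bottleneck 5. Total 5.
Augment S→junc→mux→tap→well→dst: bottleneck 2. Total 7.
No augmenting path remains in the residual graph.

7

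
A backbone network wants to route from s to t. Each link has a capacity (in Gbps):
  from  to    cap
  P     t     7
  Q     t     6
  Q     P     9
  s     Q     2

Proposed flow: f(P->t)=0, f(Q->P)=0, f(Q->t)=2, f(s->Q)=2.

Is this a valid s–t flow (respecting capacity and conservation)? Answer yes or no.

Yes

Every edge has 0 ≤ f(e) ≤ cap(e).
At each intermediate node, inflow equals outflow.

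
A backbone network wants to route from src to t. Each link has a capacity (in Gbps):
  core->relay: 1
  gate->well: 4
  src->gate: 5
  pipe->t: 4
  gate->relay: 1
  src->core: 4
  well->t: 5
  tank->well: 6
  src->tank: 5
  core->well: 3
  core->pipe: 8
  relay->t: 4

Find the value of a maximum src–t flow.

10

Augment src->gate->relay->t: bottleneck 1. Total 1.
Augment src->gate->well->t: bottleneck 4. Total 5.
Augment src->tank->well->t: bottleneck 1. Total 6.
Augment src->core->pipe->t: bottleneck 4. Total 10.
No augmenting path remains in the residual graph.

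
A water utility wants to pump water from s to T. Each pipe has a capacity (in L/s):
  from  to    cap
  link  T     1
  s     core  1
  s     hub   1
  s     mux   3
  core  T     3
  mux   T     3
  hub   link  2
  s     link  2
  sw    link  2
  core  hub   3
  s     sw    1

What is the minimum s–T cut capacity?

5

Max flow = 5 (via 3 augmenting paths).
In the residual at optimum, the set reachable from s is {hub, link, s, sw}.
Cut edges: s→mux (cap 3), s→core (cap 1), link→T (cap 1). Sum = 5.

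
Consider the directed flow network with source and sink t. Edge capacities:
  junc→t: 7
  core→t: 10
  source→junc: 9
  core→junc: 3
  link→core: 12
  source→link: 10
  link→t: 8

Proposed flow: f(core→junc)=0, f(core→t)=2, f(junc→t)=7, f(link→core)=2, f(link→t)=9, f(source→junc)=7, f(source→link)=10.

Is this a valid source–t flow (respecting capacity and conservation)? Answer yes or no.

No

Capacity violated on link→t: flow 9 > capacity 8.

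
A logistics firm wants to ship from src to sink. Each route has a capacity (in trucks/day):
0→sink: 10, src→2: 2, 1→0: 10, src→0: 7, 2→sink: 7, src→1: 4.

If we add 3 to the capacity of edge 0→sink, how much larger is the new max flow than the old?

1

Original max flow = 12.
After raising cap(0→sink), augmenting paths through that edge carry 1 more unit.
New max flow = 13. Increase = 1.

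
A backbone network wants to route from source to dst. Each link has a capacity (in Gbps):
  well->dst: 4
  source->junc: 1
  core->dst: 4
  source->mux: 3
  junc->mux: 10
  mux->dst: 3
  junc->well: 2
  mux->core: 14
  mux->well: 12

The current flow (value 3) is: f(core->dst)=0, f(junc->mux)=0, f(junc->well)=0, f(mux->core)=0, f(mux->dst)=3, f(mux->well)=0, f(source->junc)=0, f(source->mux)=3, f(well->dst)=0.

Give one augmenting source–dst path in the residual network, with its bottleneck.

Residual along source->junc->well->dst: source->junc: 1, junc->well: 2, well->dst: 4.
Bottleneck = min = 1.

source->junc->well->dst, bottleneck 1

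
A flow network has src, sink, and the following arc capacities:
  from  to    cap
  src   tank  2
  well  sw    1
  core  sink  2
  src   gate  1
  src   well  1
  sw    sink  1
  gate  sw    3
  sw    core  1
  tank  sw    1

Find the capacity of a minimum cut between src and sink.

2

Max flow = 2 (via 2 augmenting paths).
In the residual at optimum, the set reachable from src is {gate, src, sw, tank, well}.
Cut edges: sw→core (cap 1), sw→sink (cap 1). Sum = 2.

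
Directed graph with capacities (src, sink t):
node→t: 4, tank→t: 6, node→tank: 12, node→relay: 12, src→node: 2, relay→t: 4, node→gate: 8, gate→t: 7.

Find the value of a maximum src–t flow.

Augment src→node→t: bottleneck 2. Total 2.
No augmenting path remains in the residual graph.

2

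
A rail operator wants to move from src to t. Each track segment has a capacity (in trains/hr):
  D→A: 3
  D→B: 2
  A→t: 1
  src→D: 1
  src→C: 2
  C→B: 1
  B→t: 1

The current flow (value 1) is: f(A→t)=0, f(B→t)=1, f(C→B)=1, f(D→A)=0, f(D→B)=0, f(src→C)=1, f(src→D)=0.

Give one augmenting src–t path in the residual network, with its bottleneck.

Residual along src→D→A→t: src→D: 1, D→A: 3, A→t: 1.
Bottleneck = min = 1.

src→D→A→t, bottleneck 1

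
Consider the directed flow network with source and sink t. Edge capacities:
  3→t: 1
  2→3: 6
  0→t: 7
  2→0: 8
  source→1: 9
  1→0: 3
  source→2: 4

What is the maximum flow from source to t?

7

Augment source→1→0→t: bottleneck 3. Total 3.
Augment source→2→0→t: bottleneck 4. Total 7.
No augmenting path remains in the residual graph.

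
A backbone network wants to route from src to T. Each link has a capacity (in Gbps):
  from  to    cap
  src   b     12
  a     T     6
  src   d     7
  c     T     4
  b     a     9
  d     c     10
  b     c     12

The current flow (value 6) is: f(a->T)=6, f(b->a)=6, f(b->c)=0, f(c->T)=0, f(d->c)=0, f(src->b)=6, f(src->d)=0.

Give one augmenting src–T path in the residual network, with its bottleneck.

Residual along src->b->c->T: src->b: 6, b->c: 12, c->T: 4.
Bottleneck = min = 4.

src->b->c->T, bottleneck 4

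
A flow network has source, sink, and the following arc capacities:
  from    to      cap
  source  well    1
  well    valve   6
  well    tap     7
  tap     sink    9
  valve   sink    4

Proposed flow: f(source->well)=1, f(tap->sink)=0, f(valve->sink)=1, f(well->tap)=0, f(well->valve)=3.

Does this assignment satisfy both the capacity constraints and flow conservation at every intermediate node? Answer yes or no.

No

Conservation fails at well: inflow 1 ≠ outflow 3.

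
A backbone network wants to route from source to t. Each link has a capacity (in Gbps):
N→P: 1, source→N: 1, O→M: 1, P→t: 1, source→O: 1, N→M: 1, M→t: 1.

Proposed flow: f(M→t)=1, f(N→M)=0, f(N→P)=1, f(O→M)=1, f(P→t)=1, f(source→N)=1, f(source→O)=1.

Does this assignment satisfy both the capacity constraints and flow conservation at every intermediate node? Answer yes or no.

Yes

Every edge has 0 ≤ f(e) ≤ cap(e).
At each intermediate node, inflow equals outflow.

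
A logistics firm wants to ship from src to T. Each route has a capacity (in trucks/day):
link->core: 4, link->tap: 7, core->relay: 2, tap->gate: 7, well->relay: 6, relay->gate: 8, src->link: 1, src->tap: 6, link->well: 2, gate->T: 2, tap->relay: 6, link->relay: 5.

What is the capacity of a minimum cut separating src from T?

Max flow = 2 (via 1 augmenting path).
In the residual at optimum, the set reachable from src is {core, gate, link, relay, src, tap, well}.
Cut edges: gate->T (cap 2). Sum = 2.

2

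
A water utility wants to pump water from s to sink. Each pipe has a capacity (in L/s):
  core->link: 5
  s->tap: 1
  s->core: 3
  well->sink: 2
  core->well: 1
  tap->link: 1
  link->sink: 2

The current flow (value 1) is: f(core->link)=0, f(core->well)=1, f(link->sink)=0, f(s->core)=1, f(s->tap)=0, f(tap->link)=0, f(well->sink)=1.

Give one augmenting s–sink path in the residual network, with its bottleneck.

s->core->link->sink, bottleneck 2

Residual along s->core->link->sink: s->core: 2, core->link: 5, link->sink: 2.
Bottleneck = min = 2.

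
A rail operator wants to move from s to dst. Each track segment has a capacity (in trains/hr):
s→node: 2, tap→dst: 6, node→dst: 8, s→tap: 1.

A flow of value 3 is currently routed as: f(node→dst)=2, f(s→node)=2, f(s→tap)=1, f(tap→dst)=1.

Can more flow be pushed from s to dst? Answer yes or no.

No

Residual reachable from s: {s}; dst is not reachable.
Saturated cut: s→tap, s→node with total capacity 3 = current flow value. Flow is maximum.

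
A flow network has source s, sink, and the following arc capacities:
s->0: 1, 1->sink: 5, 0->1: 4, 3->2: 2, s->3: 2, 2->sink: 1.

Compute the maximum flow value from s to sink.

2

Augment s->0->1->sink: bottleneck 1. Total 1.
Augment s->3->2->sink: bottleneck 1. Total 2.
No augmenting path remains in the residual graph.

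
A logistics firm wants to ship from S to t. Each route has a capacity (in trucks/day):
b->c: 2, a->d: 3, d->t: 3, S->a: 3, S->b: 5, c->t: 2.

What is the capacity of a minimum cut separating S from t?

Max flow = 5 (via 2 augmenting paths).
In the residual at optimum, the set reachable from S is {S, b}.
Cut edges: b->c (cap 2), S->a (cap 3). Sum = 5.

5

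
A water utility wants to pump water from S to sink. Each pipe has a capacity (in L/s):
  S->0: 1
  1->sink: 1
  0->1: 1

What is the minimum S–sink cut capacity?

Max flow = 1 (via 1 augmenting path).
In the residual at optimum, the set reachable from S is {S}.
Cut edges: S->0 (cap 1). Sum = 1.

1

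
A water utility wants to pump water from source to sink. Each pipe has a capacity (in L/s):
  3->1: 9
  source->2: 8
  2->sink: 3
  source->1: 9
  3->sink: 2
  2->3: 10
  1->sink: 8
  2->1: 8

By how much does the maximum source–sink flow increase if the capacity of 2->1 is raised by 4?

0

Original max flow = 13.
Edge 2->1 does not cross the min cut (source side {1, 2, 3, source}), so extra capacity there cannot help.
New max flow = 13. Increase = 0.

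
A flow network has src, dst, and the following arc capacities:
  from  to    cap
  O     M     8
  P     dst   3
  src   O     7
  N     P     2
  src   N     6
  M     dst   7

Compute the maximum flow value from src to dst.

Augment src->N->P->dst: bottleneck 2. Total 2.
Augment src->O->M->dst: bottleneck 7. Total 9.
No augmenting path remains in the residual graph.

9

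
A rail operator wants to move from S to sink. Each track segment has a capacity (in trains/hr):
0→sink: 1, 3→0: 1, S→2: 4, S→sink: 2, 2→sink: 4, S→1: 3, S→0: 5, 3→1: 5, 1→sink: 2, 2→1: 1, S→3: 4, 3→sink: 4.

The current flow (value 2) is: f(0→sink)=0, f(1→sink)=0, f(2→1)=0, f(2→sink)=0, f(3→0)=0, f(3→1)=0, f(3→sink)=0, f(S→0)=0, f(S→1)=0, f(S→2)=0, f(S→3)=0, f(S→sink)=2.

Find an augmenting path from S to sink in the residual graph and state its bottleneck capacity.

S→3→sink, bottleneck 4

Residual along S→3→sink: S→3: 4, 3→sink: 4.
Bottleneck = min = 4.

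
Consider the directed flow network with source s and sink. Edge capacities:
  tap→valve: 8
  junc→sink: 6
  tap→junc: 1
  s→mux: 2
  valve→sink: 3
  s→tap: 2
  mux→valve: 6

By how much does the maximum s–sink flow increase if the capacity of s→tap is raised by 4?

Original max flow = 4.
Even with extra capacity on s→tap, another cut of capacity 4 remains binding.
New max flow = 4. Increase = 0.

0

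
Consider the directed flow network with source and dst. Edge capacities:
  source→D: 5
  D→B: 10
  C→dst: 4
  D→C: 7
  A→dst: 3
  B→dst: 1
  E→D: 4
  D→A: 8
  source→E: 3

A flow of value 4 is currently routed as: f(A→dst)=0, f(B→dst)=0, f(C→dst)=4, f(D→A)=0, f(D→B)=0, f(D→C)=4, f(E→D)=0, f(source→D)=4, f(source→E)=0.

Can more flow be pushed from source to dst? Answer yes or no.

Residual path source→D→B→dst has bottleneck 1 > 0.
Pushing 1 along it raises the flow to 5, so the given flow is not maximum.

Yes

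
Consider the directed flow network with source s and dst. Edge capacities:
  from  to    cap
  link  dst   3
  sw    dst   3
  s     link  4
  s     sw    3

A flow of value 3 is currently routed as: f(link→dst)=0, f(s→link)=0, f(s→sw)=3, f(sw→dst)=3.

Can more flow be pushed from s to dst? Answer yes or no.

Residual path s→link→dst has bottleneck 3 > 0.
Pushing 3 along it raises the flow to 6, so the given flow is not maximum.

Yes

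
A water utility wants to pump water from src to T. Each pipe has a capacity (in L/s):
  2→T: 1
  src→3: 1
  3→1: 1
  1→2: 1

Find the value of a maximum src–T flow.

1

Augment src→3→1→2→T: bottleneck 1. Total 1.
No augmenting path remains in the residual graph.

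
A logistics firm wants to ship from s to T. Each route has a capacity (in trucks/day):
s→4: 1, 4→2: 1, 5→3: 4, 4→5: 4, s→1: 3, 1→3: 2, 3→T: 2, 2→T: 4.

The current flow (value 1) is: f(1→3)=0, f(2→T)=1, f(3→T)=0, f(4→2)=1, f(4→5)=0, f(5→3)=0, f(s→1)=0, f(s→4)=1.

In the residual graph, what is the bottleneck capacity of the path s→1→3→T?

Residual capacities along the path: s→1: 3, 1→3: 2, 3→T: 2.
Minimum is 2.

2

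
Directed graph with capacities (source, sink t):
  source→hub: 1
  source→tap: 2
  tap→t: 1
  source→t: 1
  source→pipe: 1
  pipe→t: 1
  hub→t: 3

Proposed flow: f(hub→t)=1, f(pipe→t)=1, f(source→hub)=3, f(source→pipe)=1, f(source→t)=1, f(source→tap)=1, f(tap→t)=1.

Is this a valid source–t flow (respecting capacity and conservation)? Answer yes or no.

No

Capacity violated on source→hub: flow 3 > capacity 1.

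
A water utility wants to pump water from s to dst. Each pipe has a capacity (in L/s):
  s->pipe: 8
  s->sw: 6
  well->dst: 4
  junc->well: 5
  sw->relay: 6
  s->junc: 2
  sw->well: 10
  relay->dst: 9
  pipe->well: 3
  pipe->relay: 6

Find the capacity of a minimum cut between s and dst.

Max flow = 13 (via 4 augmenting paths).
In the residual at optimum, the set reachable from s is {junc, pipe, relay, s, sw, well}.
Cut edges: well->dst (cap 4), relay->dst (cap 9). Sum = 13.

13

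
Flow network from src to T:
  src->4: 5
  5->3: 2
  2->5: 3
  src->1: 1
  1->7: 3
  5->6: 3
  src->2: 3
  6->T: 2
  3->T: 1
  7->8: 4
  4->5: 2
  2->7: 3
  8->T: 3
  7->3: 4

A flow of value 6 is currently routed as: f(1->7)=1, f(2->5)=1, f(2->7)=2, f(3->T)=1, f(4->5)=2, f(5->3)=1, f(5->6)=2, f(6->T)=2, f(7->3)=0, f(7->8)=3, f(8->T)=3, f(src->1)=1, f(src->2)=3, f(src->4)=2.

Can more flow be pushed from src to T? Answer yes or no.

No

Residual reachable from src: {4, src}; T is not reachable.
Saturated cut: src->2, src->1, 4->5 with total capacity 6 = current flow value. Flow is maximum.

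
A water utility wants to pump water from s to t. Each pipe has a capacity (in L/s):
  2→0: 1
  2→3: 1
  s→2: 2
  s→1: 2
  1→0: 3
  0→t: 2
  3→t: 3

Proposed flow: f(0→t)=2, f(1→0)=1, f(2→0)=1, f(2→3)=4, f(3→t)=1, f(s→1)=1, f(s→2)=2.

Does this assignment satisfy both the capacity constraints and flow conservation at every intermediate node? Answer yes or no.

Capacity violated on 2→3: flow 4 > capacity 1.

No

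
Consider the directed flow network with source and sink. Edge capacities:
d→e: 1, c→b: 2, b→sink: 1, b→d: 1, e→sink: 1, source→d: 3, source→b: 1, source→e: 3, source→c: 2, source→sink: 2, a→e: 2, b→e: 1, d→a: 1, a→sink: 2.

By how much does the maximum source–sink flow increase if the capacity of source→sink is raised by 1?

1

Original max flow = 5.
After raising cap(source→sink), augmenting paths through that edge carry 1 more unit.
New max flow = 6. Increase = 1.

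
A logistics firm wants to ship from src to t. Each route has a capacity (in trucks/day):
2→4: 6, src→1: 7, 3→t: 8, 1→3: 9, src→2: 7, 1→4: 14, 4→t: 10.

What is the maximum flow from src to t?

Augment src→1→3→t: bottleneck 7. Total 7.
Augment src→2→4→t: bottleneck 6. Total 13.
No augmenting path remains in the residual graph.

13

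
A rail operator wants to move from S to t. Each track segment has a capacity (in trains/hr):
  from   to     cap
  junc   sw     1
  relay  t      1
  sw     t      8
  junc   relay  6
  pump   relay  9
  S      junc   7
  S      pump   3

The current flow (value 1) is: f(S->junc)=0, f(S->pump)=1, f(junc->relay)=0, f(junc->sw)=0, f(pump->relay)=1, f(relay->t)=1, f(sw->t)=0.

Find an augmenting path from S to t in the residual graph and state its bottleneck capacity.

Residual along S->junc->sw->t: S->junc: 7, junc->sw: 1, sw->t: 8.
Bottleneck = min = 1.

S->junc->sw->t, bottleneck 1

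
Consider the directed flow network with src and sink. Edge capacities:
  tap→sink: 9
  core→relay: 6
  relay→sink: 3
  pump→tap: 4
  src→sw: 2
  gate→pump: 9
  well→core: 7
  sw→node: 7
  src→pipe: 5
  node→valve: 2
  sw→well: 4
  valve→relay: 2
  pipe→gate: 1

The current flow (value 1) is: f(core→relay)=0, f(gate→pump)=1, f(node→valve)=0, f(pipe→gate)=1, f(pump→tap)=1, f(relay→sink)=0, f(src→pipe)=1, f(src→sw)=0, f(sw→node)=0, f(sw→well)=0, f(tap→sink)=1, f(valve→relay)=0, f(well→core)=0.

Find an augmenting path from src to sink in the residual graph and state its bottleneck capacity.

Residual along src→sw→well→core→relay→sink: src→sw: 2, sw→well: 4, well→core: 7, core→relay: 6, relay→sink: 3.
Bottleneck = min = 2.

src→sw→well→core→relay→sink, bottleneck 2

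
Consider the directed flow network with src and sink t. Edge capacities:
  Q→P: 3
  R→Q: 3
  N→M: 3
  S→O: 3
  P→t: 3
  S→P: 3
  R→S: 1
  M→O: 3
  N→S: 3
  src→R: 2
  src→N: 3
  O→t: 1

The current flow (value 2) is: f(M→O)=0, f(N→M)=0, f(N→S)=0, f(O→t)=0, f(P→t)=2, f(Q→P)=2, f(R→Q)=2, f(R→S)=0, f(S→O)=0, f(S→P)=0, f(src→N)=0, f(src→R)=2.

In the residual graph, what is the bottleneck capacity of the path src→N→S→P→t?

Residual capacities along the path: src→N: 3, N→S: 3, S→P: 3, P→t: 1.
Minimum is 1.

1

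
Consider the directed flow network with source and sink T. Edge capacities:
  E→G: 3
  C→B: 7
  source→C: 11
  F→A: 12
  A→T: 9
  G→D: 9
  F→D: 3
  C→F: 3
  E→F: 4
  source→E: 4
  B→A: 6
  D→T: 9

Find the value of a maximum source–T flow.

Augment source→E→G→D→T: bottleneck 3. Total 3.
Augment source→E→F→D→T: bottleneck 1. Total 4.
Augment source→C→F→D→T: bottleneck 2. Total 6.
Augment source→C→F→A→T: bottleneck 1. Total 7.
Augment source→C→B→A→T: bottleneck 6. Total 13.
No augmenting path remains in the residual graph.

13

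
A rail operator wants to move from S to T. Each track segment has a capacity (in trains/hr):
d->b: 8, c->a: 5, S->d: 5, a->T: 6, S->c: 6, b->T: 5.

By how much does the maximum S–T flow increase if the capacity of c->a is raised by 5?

Original max flow = 10.
After raising cap(c->a), augmenting paths through that edge carry 1 more unit.
New max flow = 11. Increase = 1.

1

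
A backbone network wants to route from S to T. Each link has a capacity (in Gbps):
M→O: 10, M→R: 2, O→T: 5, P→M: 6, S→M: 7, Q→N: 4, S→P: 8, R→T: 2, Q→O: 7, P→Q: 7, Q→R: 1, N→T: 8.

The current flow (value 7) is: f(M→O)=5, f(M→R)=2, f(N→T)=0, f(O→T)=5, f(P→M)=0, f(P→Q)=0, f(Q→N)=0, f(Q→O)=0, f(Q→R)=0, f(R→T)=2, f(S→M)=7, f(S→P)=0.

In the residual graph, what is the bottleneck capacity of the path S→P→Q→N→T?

4

Residual capacities along the path: S→P: 8, P→Q: 7, Q→N: 4, N→T: 8.
Minimum is 4.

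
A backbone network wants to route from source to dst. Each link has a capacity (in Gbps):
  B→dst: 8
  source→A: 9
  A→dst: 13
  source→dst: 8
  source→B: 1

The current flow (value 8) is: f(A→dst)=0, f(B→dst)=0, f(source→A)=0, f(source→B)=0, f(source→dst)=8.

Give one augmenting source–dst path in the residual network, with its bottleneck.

Residual along source→B→dst: source→B: 1, B→dst: 8.
Bottleneck = min = 1.

source→B→dst, bottleneck 1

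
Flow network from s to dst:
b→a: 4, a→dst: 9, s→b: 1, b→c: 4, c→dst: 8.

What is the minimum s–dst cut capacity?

Max flow = 1 (via 1 augmenting path).
In the residual at optimum, the set reachable from s is {s}.
Cut edges: s→b (cap 1). Sum = 1.

1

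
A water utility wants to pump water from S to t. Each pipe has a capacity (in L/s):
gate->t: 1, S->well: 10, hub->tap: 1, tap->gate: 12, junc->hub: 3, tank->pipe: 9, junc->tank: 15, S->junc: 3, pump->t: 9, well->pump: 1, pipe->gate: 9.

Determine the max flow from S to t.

Augment S->well->pump->t: bottleneck 1. Total 1.
Augment S->junc->tank->pipe->gate->t: bottleneck 1. Total 2.
No augmenting path remains in the residual graph.

2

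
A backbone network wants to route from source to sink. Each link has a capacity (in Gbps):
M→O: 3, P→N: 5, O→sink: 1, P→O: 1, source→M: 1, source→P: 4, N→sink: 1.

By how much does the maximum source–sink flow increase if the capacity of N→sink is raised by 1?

1

Original max flow = 2.
After raising cap(N→sink), augmenting paths through that edge carry 1 more unit.
New max flow = 3. Increase = 1.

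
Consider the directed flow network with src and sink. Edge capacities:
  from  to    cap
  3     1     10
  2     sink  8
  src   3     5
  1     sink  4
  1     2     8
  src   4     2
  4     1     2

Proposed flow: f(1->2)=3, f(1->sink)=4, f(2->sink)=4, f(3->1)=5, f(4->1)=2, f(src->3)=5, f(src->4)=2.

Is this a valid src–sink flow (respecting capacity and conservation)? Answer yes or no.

Conservation fails at 2: inflow 3 ≠ outflow 4.

No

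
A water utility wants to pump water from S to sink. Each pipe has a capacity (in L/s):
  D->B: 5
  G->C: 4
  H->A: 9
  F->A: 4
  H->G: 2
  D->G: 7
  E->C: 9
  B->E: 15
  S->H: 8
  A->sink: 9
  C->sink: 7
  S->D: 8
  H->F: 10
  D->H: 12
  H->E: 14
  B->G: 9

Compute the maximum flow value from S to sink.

Augment S->H->A->sink: bottleneck 8. Total 8.
Augment S->D->H->A->sink: bottleneck 1. Total 9.
Augment S->D->G->C->sink: bottleneck 4. Total 13.
Augment S->D->H->E->C->sink: bottleneck 3. Total 16.
No augmenting path remains in the residual graph.

16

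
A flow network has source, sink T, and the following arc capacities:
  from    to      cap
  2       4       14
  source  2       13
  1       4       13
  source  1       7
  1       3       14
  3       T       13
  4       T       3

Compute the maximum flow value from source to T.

10

Augment source->2->4->T: bottleneck 3. Total 3.
Augment source->1->3->T: bottleneck 7. Total 10.
No augmenting path remains in the residual graph.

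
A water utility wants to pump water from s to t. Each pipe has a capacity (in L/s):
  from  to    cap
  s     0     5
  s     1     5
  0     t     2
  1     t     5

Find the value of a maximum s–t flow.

Augment s->0->t: bottleneck 2. Total 2.
Augment s->1->t: bottleneck 5. Total 7.
No augmenting path remains in the residual graph.

7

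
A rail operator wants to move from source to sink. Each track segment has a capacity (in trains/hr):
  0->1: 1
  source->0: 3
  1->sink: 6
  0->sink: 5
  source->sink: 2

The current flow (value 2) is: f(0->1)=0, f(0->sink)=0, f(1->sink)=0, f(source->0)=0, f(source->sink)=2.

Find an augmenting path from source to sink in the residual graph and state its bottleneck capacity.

source->0->sink, bottleneck 3

Residual along source->0->sink: source->0: 3, 0->sink: 5.
Bottleneck = min = 3.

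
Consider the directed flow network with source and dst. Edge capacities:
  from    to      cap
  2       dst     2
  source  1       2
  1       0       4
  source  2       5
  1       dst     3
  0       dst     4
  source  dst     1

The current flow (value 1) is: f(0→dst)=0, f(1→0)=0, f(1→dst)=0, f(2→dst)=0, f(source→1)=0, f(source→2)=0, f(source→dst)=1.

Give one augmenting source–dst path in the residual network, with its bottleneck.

Residual along source→1→dst: source→1: 2, 1→dst: 3.
Bottleneck = min = 2.

source→1→dst, bottleneck 2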